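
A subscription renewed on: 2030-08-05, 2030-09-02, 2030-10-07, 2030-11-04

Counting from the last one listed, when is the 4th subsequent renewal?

All dates are Mondays, 28, 35, 28 days apart.
Specifically, the 1st Monday of each month.
1st Monday of December 2030: 2030-12-02.
January 2031 — 1st Monday is 2031-01-06.
February 2031 — 1st Monday is 2031-02-03.
March 2031 — 1st Monday is 2031-03-03.

2031-03-03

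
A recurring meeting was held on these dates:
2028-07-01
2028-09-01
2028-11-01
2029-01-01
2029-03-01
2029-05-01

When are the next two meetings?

The day-of-month is always 1 (62, 61, 61, 59, 61 days between events).
So this recurs on the 1st of every 2 months.
July 2029: 2029-07-01.
Next: September 2029 → 2029-09-01.

2029-07-01, 2029-09-01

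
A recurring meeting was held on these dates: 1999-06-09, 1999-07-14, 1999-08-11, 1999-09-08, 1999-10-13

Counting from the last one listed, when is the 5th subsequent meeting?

2000-03-08

These are Wednesdays at 28- or 35-day spacing (35, 28, 28, 35).
The pattern: 2nd Wednesday of the month.
2nd Wednesday of November 1999: 1999-11-10.
2nd Wednesday of December 1999: 1999-12-08.
January 2000 — 2nd Wednesday is 2000-01-12.
2nd Wednesday of February 2000: 2000-02-09.
2nd Wednesday of March 2000: 2000-03-08.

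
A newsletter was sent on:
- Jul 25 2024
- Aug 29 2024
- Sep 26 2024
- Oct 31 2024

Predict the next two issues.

Nov 28 2024, Dec 26 2024

These are Thursdays with 35, 28, 35-day gaps.
Each is the final Thursday of its month — Aug 29 2024 is past the 28th, so '4th Thursday' doesn't fit.
Last Thursday of November 2024: Nov 28 2024.
December 2024 ends with Thursday Dec 26 2024.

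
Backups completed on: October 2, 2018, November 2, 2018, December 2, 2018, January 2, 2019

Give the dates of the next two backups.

February 2, 2019; March 2, 2019

The day-of-month is always 2 (31, 30, 31 days between events).
So this recurs on the 2nd of each month.
February 2019: February 2, 2019.
Next: March 2019 → March 2, 2019.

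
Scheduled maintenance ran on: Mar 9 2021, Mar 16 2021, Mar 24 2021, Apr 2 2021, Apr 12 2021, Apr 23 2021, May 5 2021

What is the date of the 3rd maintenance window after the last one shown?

Jun 16 2021

The spacing grows by 1 each time: 7, 8, 9, 10, 11, 12 days.
Next gap: 13 days. May 5 2021 + 13 days = May 18 2021.
Next gap: 14 days. May 18 2021 + 14 days = Jun 1 2021.
Next gap: 15 days. Jun 1 2021 + 15 days = Jun 16 2021.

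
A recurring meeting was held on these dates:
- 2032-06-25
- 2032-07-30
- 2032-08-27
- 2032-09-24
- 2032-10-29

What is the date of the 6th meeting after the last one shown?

All Fridays; the gaps (35, 28, 28, 35) vary with month length.
This is the last Friday of each month.
November 2032 ends with Friday 2032-11-26.
December 2032 ends with Friday 2032-12-31.
January 2033 ends with Friday 2033-01-28.
February 2033 ends with Friday 2033-02-25.
Last Friday of March 2033: 2033-03-25.
Last Friday of April 2033: 2033-04-29.

2033-04-29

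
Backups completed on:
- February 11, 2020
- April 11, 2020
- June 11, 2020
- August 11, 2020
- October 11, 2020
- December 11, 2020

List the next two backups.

The day-of-month is always 11 (60, 61, 61, 61, 61 days between events).
So this recurs on the 11th of every 2 months.
February 2021: February 11, 2021.
April 2021: April 11, 2021.

February 11, 2021; April 11, 2021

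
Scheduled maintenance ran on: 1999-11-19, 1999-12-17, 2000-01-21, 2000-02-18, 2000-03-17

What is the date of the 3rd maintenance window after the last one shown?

These are Fridays at 28- or 35-day spacing (28, 35, 28, 28).
The pattern: 3rd Friday of the month.
3rd Friday of April 2000: 2000-04-21.
May 2000 — 3rd Friday is 2000-05-19.
3rd Friday of June 2000: 2000-06-16.

2000-06-16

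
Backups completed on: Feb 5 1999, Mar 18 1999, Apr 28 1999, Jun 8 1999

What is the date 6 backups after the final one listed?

The spacing is 41, 41, 41 days — always 41 days.
Jun 8 1999 + 41 days = Jul 19 1999.
Jul 19 1999 + 41 days = Aug 29 1999.
Aug 29 1999 + 41 days = Oct 9 1999.
Oct 9 1999 + 41 days = Nov 19 1999.
Nov 19 1999 + 41 days = Dec 30 1999.
Dec 30 1999 + 41 days = Feb 9 2000.

Feb 9 2000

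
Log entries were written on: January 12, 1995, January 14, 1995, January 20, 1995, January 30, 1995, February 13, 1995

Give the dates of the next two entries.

Intervals are 2, 6, 10, 14 days — an arithmetic progression with common difference 4.
Next gap: 18 days. February 13, 1995 + 18 days = March 3, 1995.
Next gap: 22 days. March 3, 1995 + 22 days = March 25, 1995.

March 3, 1995; March 25, 1995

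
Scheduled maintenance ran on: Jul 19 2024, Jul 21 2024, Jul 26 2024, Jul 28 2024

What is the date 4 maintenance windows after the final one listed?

The gap pattern 2, 5, 2 repeats every 2 events.
These are the Fridays and Sundays of each week.
The following Friday is Aug 2 2024.
The following Sunday is Aug 4 2024.
Next Friday: Aug 9 2024.
The following Sunday is Aug 11 2024.

Aug 11 2024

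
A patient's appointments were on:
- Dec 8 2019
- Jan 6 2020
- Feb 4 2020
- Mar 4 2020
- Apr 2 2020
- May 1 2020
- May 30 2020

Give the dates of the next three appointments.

The spacing is 29, 29, 29, 29, 29, 29 days — always 29 days.
May 30 2020 + 29 days = Jun 28 2020.
Jun 28 2020 + 29 days = Jul 27 2020.
Jul 27 2020 + 29 days = Aug 25 2020.

Jun 28 2020, Jul 27 2020, Aug 25 2020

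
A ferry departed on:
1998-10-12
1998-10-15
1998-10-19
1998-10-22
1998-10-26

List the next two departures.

1998-10-29, 1998-11-02

Every event lands on a Monday or Thursday (gaps cycle 3, 4, 3, 4).
So the schedule is: every Monday and Thursday.
The following Thursday is 1998-10-29.
Next Monday: 1998-11-02.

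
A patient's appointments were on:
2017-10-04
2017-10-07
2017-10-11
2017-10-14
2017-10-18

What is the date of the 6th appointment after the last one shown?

2017-11-08

The gap pattern 3, 4, 3, 4 repeats every 2 events.
These are the Wednesdays and Saturdays of each week.
The following Saturday is 2017-10-21.
Next Wednesday: 2017-10-25.
Next Saturday: 2017-10-28.
Next Wednesday: 2017-11-01.
Next Saturday: 2017-11-04.
The following Wednesday is 2017-11-08.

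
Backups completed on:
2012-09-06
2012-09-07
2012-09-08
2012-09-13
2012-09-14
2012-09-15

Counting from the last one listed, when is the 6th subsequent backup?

Gaps: 1, 1, 5, 1, 1 days — not constant, but cyclic with period 3.
The events fall on every Thursday, Friday and Saturday.
Next Thursday: 2012-09-20.
The following Friday is 2012-09-21.
The following Saturday is 2012-09-22.
The following Thursday is 2012-09-27.
Next Friday: 2012-09-28.
Next Saturday: 2012-09-29.

2012-09-29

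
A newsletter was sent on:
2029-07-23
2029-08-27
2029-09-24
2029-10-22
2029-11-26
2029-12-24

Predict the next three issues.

2030-01-28, 2030-02-25, 2030-03-25

Gaps: 35, 28, 28, 35, 28 days — a mix of 28 and 35. Every date is a Monday.
Each is the 4th Monday of its month.
4th Monday of January 2030: 2030-01-28.
February 2030 — 4th Monday is 2030-02-25.
March 2030 — 4th Monday is 2030-03-25.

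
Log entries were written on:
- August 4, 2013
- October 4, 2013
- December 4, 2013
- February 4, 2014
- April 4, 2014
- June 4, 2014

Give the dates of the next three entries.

Each date is the 4th; the gaps (61, 61, 62, 59, 61) track the month lengths.
The rule is the 4th of every 2 months.
August 2014: August 4, 2014.
October 2014: October 4, 2014.
Next: December 2014 → December 4, 2014.

August 4, 2014; October 4, 2014; December 4, 2014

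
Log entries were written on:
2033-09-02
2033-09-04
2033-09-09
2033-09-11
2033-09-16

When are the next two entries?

2033-09-18, 2033-09-23

Gaps: 2, 5, 2, 5 days — not constant, but cyclic with period 2.
The events fall on every Friday and Sunday.
The following Sunday is 2033-09-18.
The following Friday is 2033-09-23.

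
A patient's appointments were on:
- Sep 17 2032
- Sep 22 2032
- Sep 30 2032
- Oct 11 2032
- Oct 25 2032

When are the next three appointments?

Intervals are 5, 8, 11, 14 days — an arithmetic progression with common difference 3.
Next gap: 17 days. Oct 25 2032 + 17 days = Nov 11 2032.
Next gap: 20 days. Nov 11 2032 + 20 days = Dec 1 2032.
Next gap: 23 days. Dec 1 2032 + 23 days = Dec 24 2032.

Nov 11 2032, Dec 1 2032, Dec 24 2032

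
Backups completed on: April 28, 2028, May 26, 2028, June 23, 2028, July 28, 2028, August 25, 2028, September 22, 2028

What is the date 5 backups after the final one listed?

February 23, 2029

These are Fridays at 28- or 35-day spacing (28, 28, 35, 28, 28).
The pattern: 4th Friday of the month.
October 2028 — 4th Friday is October 27, 2028.
4th Friday of November 2028: November 24, 2028.
December 2028 — 4th Friday is December 22, 2028.
4th Friday of January 2029: January 26, 2029.
February 2029 — 4th Friday is February 23, 2029.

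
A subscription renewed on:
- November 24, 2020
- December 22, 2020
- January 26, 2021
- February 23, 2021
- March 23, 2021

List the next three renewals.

These are Tuesdays at 28- or 35-day spacing (28, 35, 28, 28).
The pattern: 4th Tuesday of the month.
April 2021 — 4th Tuesday is April 27, 2021.
May 2021 — 4th Tuesday is May 25, 2021.
4th Tuesday of June 2021: June 22, 2021.

April 27, 2021; May 25, 2021; June 22, 2021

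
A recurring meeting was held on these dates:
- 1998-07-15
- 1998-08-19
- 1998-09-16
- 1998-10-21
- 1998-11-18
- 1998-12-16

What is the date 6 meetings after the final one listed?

These are Wednesdays at 28- or 35-day spacing (35, 28, 35, 28, 28).
The pattern: 3rd Wednesday of the month.
January 1999 — 3rd Wednesday is 1999-01-20.
3rd Wednesday of February 1999: 1999-02-17.
3rd Wednesday of March 1999: 1999-03-17.
3rd Wednesday of April 1999: 1999-04-21.
3rd Wednesday of May 1999: 1999-05-19.
3rd Wednesday of June 1999: 1999-06-16.

1999-06-16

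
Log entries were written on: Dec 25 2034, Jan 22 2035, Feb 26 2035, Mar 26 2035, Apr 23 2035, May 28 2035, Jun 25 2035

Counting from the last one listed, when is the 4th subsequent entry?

Gaps: 28, 35, 28, 28, 35, 28 days — a mix of 28 and 35. Every date is a Monday.
Each is the 4th Monday of its month.
4th Monday of July 2035: Jul 23 2035.
4th Monday of August 2035: Aug 27 2035.
September 2035 — 4th Monday is Sep 24 2035.
4th Monday of October 2035: Oct 22 2035.

Oct 22 2035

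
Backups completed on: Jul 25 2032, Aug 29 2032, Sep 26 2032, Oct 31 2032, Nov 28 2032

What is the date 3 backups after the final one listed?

These are Sundays with 35, 28, 35, 28-day gaps.
Each is the final Sunday of its month — Aug 29 2032 is past the 28th, so '4th Sunday' doesn't fit.
December 2032 ends with Sunday Dec 26 2032.
Last Sunday of January 2033: Jan 30 2033.
Last Sunday of February 2033: Feb 27 2033.

Feb 27 2033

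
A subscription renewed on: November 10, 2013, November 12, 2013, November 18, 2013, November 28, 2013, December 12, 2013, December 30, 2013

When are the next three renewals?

January 21, 2014; February 16, 2014; March 18, 2014

Gaps: 2, 6, 10, 14, 18 days — each gap is 4 larger than the previous one.
Next gap: 22 days. December 30, 2013 + 22 days = January 21, 2014.
Next gap: 26 days. January 21, 2014 + 26 days = February 16, 2014.
Next gap: 30 days. February 16, 2014 + 30 days = March 18, 2014.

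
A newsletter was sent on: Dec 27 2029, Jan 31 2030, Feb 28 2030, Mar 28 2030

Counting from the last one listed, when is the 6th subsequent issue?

These are Thursdays with 35, 28, 28-day gaps.
Each is the final Thursday of its month — Jan 31 2030 is past the 28th, so '4th Thursday' doesn't fit.
Last Thursday of April 2030: Apr 25 2030.
May 2030 ends with Thursday May 30 2030.
Last Thursday of June 2030: Jun 27 2030.
July 2030 ends with Thursday Jul 25 2030.
August 2030 ends with Thursday Aug 29 2030.
September 2030 ends with Thursday Sep 26 2030.

Sep 26 2030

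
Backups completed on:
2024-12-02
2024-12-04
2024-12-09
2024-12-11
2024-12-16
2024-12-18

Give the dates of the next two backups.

2024-12-23, 2024-12-25

Gaps: 2, 5, 2, 5, 2 days — not constant, but cyclic with period 2.
The events fall on every Monday and Wednesday.
Next Monday: 2024-12-23.
The following Wednesday is 2024-12-25.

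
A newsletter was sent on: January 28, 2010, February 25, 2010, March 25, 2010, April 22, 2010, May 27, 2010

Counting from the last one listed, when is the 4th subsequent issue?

September 23, 2010

These are Thursdays at 28- or 35-day spacing (28, 28, 28, 35).
The pattern: 4th Thursday of the month.
June 2010 — 4th Thursday is June 24, 2010.
4th Thursday of July 2010: July 22, 2010.
August 2010 — 4th Thursday is August 26, 2010.
September 2010 — 4th Thursday is September 23, 2010.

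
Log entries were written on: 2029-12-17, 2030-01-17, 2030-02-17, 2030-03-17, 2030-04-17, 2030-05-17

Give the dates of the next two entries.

Each date is the 17th; the gaps (31, 31, 28, 31, 30) track the month lengths.
The rule is the 17th of each month.
Next: June 2030 → 2030-06-17.
Next: July 2030 → 2030-07-17.

2030-06-17, 2030-07-17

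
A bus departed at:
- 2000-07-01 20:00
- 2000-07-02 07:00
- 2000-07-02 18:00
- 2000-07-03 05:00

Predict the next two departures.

2000-07-03 16:00, 2000-07-04 03:00

The interval is a steady 11 hours (11, 11, 11).
2000-07-03 05:00 + 11 h = 2000-07-03 16:00.
2000-07-03 16:00 + 11 h = 2000-07-04 03:00.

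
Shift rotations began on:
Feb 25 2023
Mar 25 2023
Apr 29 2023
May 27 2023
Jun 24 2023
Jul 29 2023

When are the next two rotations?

Aug 26 2023, Sep 30 2023

Every date is a Saturday; gaps 28, 35, 28, 28, 35 days.
Each is the last Saturday of its month (at least one falls on the 29th or later, ruling out '4th Saturday').
August 2023 ends with Saturday Aug 26 2023.
Last Saturday of September 2023: Sep 30 2023.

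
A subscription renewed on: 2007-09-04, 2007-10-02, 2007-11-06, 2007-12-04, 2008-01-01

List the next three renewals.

All dates are Tuesdays, 28, 35, 28, 28 days apart.
Specifically, the 1st Tuesday of each month.
February 2008 — 1st Tuesday is 2008-02-05.
March 2008 — 1st Tuesday is 2008-03-04.
April 2008 — 1st Tuesday is 2008-04-01.

2008-02-05, 2008-03-04, 2008-04-01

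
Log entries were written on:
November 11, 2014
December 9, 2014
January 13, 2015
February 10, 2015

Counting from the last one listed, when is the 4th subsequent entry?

These are Tuesdays at 28- or 35-day spacing (28, 35, 28).
The pattern: 2nd Tuesday of the month.
2nd Tuesday of March 2015: March 10, 2015.
April 2015 — 2nd Tuesday is April 14, 2015.
May 2015 — 2nd Tuesday is May 12, 2015.
June 2015 — 2nd Tuesday is June 9, 2015.

June 9, 2015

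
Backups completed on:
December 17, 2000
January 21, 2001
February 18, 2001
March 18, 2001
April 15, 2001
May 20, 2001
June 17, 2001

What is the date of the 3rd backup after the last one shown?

All dates are Sundays, 35, 28, 28, 28, 35, 28 days apart.
Specifically, the 3rd Sunday of each month.
July 2001 — 3rd Sunday is July 15, 2001.
3rd Sunday of August 2001: August 19, 2001.
September 2001 — 3rd Sunday is September 16, 2001.

September 16, 2001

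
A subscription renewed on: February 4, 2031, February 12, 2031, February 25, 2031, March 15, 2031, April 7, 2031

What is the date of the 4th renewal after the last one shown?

August 27, 2031

Gaps: 8, 13, 18, 23 days — each gap is 5 larger than the previous one.
Next gap: 28 days. April 7, 2031 + 28 days = May 5, 2031.
Next gap: 33 days. May 5, 2031 + 33 days = June 7, 2031.
Next gap: 38 days. June 7, 2031 + 38 days = July 15, 2031.
Next gap: 43 days. July 15, 2031 + 43 days = August 27, 2031.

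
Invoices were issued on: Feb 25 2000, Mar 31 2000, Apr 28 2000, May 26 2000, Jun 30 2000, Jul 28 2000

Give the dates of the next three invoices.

Aug 25 2000, Sep 29 2000, Oct 27 2000

All Fridays; the gaps (35, 28, 28, 35, 28) vary with month length.
This is the last Friday of each month.
Last Friday of August 2000: Aug 25 2000.
September 2000 ends with Friday Sep 29 2000.
Last Friday of October 2000: Oct 27 2000.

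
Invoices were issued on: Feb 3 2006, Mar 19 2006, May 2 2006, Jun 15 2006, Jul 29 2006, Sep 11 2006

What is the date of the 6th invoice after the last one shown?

Jun 2 2007

Every event comes 44 days after the last (44, 44, 44, 44, 44).
Sep 11 2006 + 44 days = Oct 25 2006.
Oct 25 2006 + 44 days = Dec 8 2006.
Dec 8 2006 + 44 days = Jan 21 2007.
Jan 21 2007 + 44 days = Mar 6 2007.
Mar 6 2007 + 44 days = Apr 19 2007.
Apr 19 2007 + 44 days = Jun 2 2007.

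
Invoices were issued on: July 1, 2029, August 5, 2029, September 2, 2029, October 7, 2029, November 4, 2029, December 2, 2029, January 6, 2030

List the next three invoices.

All dates are Sundays, 35, 28, 35, 28, 28, 35 days apart.
Specifically, the 1st Sunday of each month.
1st Sunday of February 2030: February 3, 2030.
March 2030 — 1st Sunday is March 3, 2030.
April 2030 — 1st Sunday is April 7, 2030.

February 3, 2030; March 3, 2030; April 7, 2030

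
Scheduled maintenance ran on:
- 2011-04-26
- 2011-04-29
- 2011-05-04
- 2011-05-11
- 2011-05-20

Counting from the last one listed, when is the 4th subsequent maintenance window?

Gaps: 3, 5, 7, 9 days — each gap is 2 larger than the previous one.
Next gap: 11 days. 2011-05-20 + 11 days = 2011-05-31.
Next gap: 13 days. 2011-05-31 + 13 days = 2011-06-13.
Next gap: 15 days. 2011-06-13 + 15 days = 2011-06-28.
Next gap: 17 days. 2011-06-28 + 17 days = 2011-07-15.

2011-07-15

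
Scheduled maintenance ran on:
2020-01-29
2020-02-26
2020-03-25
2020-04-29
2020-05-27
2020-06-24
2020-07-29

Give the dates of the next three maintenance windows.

2020-08-26, 2020-09-30, 2020-10-28

All Wednesdays; the gaps (28, 28, 35, 28, 28, 35) vary with month length.
This is the last Wednesday of each month.
Last Wednesday of August 2020: 2020-08-26.
September 2020 ends with Wednesday 2020-09-30.
Last Wednesday of October 2020: 2020-10-28.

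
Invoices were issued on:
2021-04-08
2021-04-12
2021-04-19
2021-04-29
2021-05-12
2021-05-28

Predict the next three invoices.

2021-06-16, 2021-07-08, 2021-08-02

Gaps: 4, 7, 10, 13, 16 days — each gap is 3 larger than the previous one.
Next gap: 19 days. 2021-05-28 + 19 days = 2021-06-16.
Next gap: 22 days. 2021-06-16 + 22 days = 2021-07-08.
Next gap: 25 days. 2021-07-08 + 25 days = 2021-08-02.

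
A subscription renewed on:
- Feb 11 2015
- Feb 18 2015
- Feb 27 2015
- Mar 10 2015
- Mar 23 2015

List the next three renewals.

Gaps: 7, 9, 11, 13 days — each gap is 2 larger than the previous one.
Next gap: 15 days. Mar 23 2015 + 15 days = Apr 7 2015.
Next gap: 17 days. Apr 7 2015 + 17 days = Apr 24 2015.
Next gap: 19 days. Apr 24 2015 + 19 days = May 13 2015.

Apr 7 2015, Apr 24 2015, May 13 2015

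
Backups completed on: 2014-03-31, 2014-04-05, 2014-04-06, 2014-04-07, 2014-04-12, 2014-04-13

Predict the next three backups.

2014-04-14, 2014-04-19, 2014-04-20

Every event lands on a Monday or Saturday or Sunday (gaps cycle 5, 1, 1, 5, 1).
So the schedule is: every Monday, Saturday and Sunday.
Next Monday: 2014-04-14.
Next Saturday: 2014-04-19.
The following Sunday is 2014-04-20.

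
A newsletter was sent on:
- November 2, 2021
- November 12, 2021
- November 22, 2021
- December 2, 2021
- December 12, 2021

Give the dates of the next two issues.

December 22, 2021; January 1, 2022

Gaps between consecutive events: 10, 10, 10, 10 days — a constant 10-day interval.
December 12, 2021 + 10 days = December 22, 2021.
December 22, 2021 + 10 days = January 1, 2022.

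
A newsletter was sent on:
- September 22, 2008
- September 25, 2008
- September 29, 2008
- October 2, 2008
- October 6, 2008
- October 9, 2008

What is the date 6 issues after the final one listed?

Gaps: 3, 4, 3, 4, 3 days — not constant, but cyclic with period 2.
The events fall on every Monday and Thursday.
Next Monday: October 13, 2008.
Next Thursday: October 16, 2008.
The following Monday is October 20, 2008.
The following Thursday is October 23, 2008.
The following Monday is October 27, 2008.
The following Thursday is October 30, 2008.

October 30, 2008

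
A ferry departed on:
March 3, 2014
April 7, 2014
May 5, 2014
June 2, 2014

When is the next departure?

These are Mondays at 28- or 35-day spacing (35, 28, 28).
The pattern: 1st Monday of the month.
1st Monday of July 2014: July 7, 2014.

July 7, 2014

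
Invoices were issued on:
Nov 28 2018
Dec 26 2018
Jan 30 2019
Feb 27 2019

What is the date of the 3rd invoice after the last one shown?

Every date is a Wednesday; gaps 28, 35, 28 days.
Each is the last Wednesday of its month (at least one falls on the 29th or later, ruling out '4th Wednesday').
March 2019 ends with Wednesday Mar 27 2019.
April 2019 ends with Wednesday Apr 24 2019.
May 2019 ends with Wednesday May 29 2019.

May 29 2019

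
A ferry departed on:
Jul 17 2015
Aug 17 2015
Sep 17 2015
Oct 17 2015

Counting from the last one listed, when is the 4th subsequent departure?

Gaps: 31, 31, 30 days — not constant. Every event is on the 17th of the month.
Pattern: the 17th of each month.
Next: November 2015 → Nov 17 2015.
Next: December 2015 → Dec 17 2015.
Next: January 2016 → Jan 17 2016.
Next: February 2016 → Feb 17 2016.

Feb 17 2016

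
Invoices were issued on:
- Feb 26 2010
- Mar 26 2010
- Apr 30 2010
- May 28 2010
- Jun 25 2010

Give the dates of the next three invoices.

These are Fridays with 28, 35, 28, 28-day gaps.
Each is the final Friday of its month — Apr 30 2010 is past the 28th, so '4th Friday' doesn't fit.
July 2010 ends with Friday Jul 30 2010.
August 2010 ends with Friday Aug 27 2010.
September 2010 ends with Friday Sep 24 2010.

Jul 30 2010, Aug 27 2010, Sep 24 2010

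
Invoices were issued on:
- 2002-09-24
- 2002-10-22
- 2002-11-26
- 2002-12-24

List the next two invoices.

2003-01-28, 2003-02-25

All dates are Tuesdays, 28, 35, 28 days apart.
Specifically, the 4th Tuesday of each month.
January 2003 — 4th Tuesday is 2003-01-28.
February 2003 — 4th Tuesday is 2003-02-25.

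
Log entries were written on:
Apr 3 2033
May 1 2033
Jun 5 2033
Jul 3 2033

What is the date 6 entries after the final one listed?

All dates are Sundays, 28, 35, 28 days apart.
Specifically, the 1st Sunday of each month.
1st Sunday of August 2033: Aug 7 2033.
September 2033 — 1st Sunday is Sep 4 2033.
October 2033 — 1st Sunday is Oct 2 2033.
November 2033 — 1st Sunday is Nov 6 2033.
1st Sunday of December 2033: Dec 4 2033.
January 2034 — 1st Sunday is Jan 1 2034.

Jan 1 2034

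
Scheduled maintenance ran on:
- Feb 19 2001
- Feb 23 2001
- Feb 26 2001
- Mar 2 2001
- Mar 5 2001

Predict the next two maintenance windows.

The gap pattern 4, 3, 4, 3 repeats every 2 events.
These are the Mondays and Fridays of each week.
Next Friday: Mar 9 2001.
The following Monday is Mar 12 2001.

Mar 9 2001, Mar 12 2001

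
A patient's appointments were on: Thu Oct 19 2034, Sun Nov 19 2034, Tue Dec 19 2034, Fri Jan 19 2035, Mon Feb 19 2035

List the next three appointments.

Mon Mar 19 2035, Thu Apr 19 2035, Sat May 19 2035

Gaps: 31, 30, 31, 31 days — not constant. Every event is on the 19th of the month.
Pattern: the 19th of each month.
Next: March 2035 → Mon Mar 19 2035.
April 2035: Thu Apr 19 2035.
May 2035: Sat May 19 2035.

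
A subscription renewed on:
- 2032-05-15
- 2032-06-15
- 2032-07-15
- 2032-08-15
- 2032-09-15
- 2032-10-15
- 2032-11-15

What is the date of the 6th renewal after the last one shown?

2033-05-15

Gaps: 31, 30, 31, 31, 30, 31 days — not constant. Every event is on the 15th of the month.
Pattern: the 15th of each month.
December 2032: 2032-12-15.
January 2033: 2033-01-15.
February 2033: 2033-02-15.
Next: March 2033 → 2033-03-15.
April 2033: 2033-04-15.
May 2033: 2033-05-15.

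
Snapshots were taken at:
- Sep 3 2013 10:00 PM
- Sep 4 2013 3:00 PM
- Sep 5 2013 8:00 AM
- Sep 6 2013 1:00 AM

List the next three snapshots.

Sep 6 2013 6:00 PM, Sep 7 2013 11:00 AM, Sep 8 2013 4:00 AM

Spacing: 17, 17, 17 h — constant 17 h.
Sep 6 2013 1:00 AM + 17 h = Sep 6 2013 6:00 PM.
Sep 6 2013 6:00 PM + 17 h = Sep 7 2013 11:00 AM.
Sep 7 2013 11:00 AM + 17 h = Sep 8 2013 4:00 AM.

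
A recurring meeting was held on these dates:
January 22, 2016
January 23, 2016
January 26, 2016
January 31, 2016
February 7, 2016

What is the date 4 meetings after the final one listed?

The spacing grows by 2 each time: 1, 3, 5, 7 days.
Next gap: 9 days. February 7, 2016 + 9 days = February 16, 2016.
Next gap: 11 days. February 16, 2016 + 11 days = February 27, 2016.
Next gap: 13 days. February 27, 2016 + 13 days = March 11, 2016.
Next gap: 15 days. March 11, 2016 + 15 days = March 26, 2016.

March 26, 2016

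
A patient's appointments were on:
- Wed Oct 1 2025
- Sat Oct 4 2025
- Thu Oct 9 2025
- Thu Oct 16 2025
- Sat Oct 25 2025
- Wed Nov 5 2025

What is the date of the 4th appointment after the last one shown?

The spacing grows by 2 each time: 3, 5, 7, 9, 11 days.
Next gap: 13 days. Wed Nov 5 2025 + 13 days = Tue Nov 18 2025.
Next gap: 15 days. Tue Nov 18 2025 + 15 days = Wed Dec 3 2025.
Next gap: 17 days. Wed Dec 3 2025 + 17 days = Sat Dec 20 2025.
Next gap: 19 days. Sat Dec 20 2025 + 19 days = Thu Jan 8 2026.

Thu Jan 8 2026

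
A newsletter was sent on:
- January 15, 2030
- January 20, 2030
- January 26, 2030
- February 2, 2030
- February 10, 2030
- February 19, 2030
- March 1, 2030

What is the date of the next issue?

March 12, 2030

The spacing grows by 1 each time: 5, 6, 7, 8, 9, 10 days.
Next gap: 11 days. March 1, 2030 + 11 days = March 12, 2030.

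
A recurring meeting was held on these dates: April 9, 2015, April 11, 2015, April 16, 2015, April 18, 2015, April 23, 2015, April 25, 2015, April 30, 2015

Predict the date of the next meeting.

Every event lands on a Thursday or Saturday (gaps cycle 2, 5, 2, 5, 2, 5).
So the schedule is: every Thursday and Saturday.
Next Saturday: May 2, 2015.

May 2, 2015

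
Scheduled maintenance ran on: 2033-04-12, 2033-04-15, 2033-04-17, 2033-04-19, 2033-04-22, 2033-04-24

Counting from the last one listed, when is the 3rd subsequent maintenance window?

2033-05-01

Gaps: 3, 2, 2, 3, 2 days — not constant, but cyclic with period 3.
The events fall on every Tuesday, Friday and Sunday.
Next Tuesday: 2033-04-26.
The following Friday is 2033-04-29.
The following Sunday is 2033-05-01.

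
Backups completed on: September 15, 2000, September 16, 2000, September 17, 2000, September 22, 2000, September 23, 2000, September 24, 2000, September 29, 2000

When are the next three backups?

The gap pattern 1, 1, 5, 1, 1, 5 repeats every 3 events.
These are the Fridays, Saturdays and Sundays of each week.
Next Saturday: September 30, 2000.
The following Sunday is October 1, 2000.
The following Friday is October 6, 2000.

September 30, 2000; October 1, 2000; October 6, 2000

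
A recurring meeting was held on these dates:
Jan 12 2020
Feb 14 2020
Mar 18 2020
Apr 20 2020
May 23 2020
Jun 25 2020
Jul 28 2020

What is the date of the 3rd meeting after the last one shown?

Nov 4 2020

Gaps between consecutive events: 33, 33, 33, 33, 33, 33 days — a constant 33-day interval.
Jul 28 2020 + 33 days = Aug 30 2020.
Aug 30 2020 + 33 days = Oct 2 2020.
Oct 2 2020 + 33 days = Nov 4 2020.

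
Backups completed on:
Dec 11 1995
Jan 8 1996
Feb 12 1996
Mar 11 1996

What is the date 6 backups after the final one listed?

Gaps: 28, 35, 28 days — a mix of 28 and 35. Every date is a Monday.
Each is the 2nd Monday of its month.
April 1996 — 2nd Monday is Apr 8 1996.
May 1996 — 2nd Monday is May 13 1996.
2nd Monday of June 1996: Jun 10 1996.
July 1996 — 2nd Monday is Jul 8 1996.
2nd Monday of August 1996: Aug 12 1996.
September 1996 — 2nd Monday is Sep 9 1996.

Sep 9 1996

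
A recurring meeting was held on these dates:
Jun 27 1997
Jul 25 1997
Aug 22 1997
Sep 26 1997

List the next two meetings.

Gaps: 28, 28, 35 days — a mix of 28 and 35. Every date is a Friday.
Each is the 4th Friday of its month.
October 1997 — 4th Friday is Oct 24 1997.
4th Friday of November 1997: Nov 28 1997.

Oct 24 1997, Nov 28 1997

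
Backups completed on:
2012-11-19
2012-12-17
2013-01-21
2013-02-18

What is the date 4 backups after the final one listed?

2013-06-17

These are Mondays at 28- or 35-day spacing (28, 35, 28).
The pattern: 3rd Monday of the month.
March 2013 — 3rd Monday is 2013-03-18.
April 2013 — 3rd Monday is 2013-04-15.
3rd Monday of May 2013: 2013-05-20.
3rd Monday of June 2013: 2013-06-17.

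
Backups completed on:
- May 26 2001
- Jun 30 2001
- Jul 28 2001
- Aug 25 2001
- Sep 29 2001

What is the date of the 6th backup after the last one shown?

Every date is a Saturday; gaps 35, 28, 28, 35 days.
Each is the last Saturday of its month (at least one falls on the 29th or later, ruling out '4th Saturday').
Last Saturday of October 2001: Oct 27 2001.
November 2001 ends with Saturday Nov 24 2001.
Last Saturday of December 2001: Dec 29 2001.
January 2002 ends with Saturday Jan 26 2002.
February 2002 ends with Saturday Feb 23 2002.
March 2002 ends with Saturday Mar 30 2002.

Mar 30 2002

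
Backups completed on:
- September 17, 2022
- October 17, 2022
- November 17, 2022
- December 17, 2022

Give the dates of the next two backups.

January 17, 2023; February 17, 2023

The day-of-month is always 17 (30, 31, 30 days between events).
So this recurs on the 17th of each month.
January 2023: January 17, 2023.
February 2023: February 17, 2023.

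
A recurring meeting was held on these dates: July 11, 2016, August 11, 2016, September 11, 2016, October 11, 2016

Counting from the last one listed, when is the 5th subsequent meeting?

The day-of-month is always 11 (31, 31, 30 days between events).
So this recurs on the 11th of each month.
Next: November 2016 → November 11, 2016.
December 2016: December 11, 2016.
Next: January 2017 → January 11, 2017.
Next: February 2017 → February 11, 2017.
March 2017: March 11, 2017.

March 11, 2017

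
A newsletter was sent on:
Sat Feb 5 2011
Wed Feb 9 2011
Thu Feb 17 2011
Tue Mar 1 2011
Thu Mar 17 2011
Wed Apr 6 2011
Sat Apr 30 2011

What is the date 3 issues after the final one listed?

Thu Aug 4 2011

Intervals are 4, 8, 12, 16, 20, 24 days — an arithmetic progression with common difference 4.
Next gap: 28 days. Sat Apr 30 2011 + 28 days = Sat May 28 2011.
Next gap: 32 days. Sat May 28 2011 + 32 days = Wed Jun 29 2011.
Next gap: 36 days. Wed Jun 29 2011 + 36 days = Thu Aug 4 2011.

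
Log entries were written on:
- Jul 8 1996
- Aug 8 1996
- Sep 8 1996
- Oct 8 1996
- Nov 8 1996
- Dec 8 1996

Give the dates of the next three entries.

The day-of-month is always 8 (31, 31, 30, 31, 30 days between events).
So this recurs on the 8th of each month.
January 1997: Jan 8 1997.
Next: February 1997 → Feb 8 1997.
Next: March 1997 → Mar 8 1997.

Jan 8 1997, Feb 8 1997, Mar 8 1997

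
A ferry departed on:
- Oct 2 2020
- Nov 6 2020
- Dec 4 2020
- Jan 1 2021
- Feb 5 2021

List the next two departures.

Gaps: 35, 28, 28, 35 days — a mix of 28 and 35. Every date is a Friday.
Each is the 1st Friday of its month.
1st Friday of March 2021: Mar 5 2021.
April 2021 — 1st Friday is Apr 2 2021.

Mar 5 2021, Apr 2 2021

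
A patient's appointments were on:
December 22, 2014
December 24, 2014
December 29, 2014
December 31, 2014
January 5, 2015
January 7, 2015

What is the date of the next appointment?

Gaps: 2, 5, 2, 5, 2 days — not constant, but cyclic with period 2.
The events fall on every Monday and Wednesday.
Next Monday: January 12, 2015.

January 12, 2015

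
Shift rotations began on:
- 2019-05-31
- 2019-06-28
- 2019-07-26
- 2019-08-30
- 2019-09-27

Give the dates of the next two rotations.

2019-10-25, 2019-11-29

Every date is a Friday; gaps 28, 28, 35, 28 days.
Each is the last Friday of its month (at least one falls on the 29th or later, ruling out '4th Friday').
Last Friday of October 2019: 2019-10-25.
Last Friday of November 2019: 2019-11-29.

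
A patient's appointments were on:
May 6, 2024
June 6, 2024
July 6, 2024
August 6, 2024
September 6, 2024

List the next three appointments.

October 6, 2024; November 6, 2024; December 6, 2024

The day-of-month is always 6 (31, 30, 31, 31 days between events).
So this recurs on the 6th of each month.
October 2024: October 6, 2024.
Next: November 2024 → November 6, 2024.
Next: December 2024 → December 6, 2024.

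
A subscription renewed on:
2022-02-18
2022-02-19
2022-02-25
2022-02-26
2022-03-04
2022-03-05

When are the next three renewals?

Gaps: 1, 6, 1, 6, 1 days — not constant, but cyclic with period 2.
The events fall on every Friday and Saturday.
Next Friday: 2022-03-11.
Next Saturday: 2022-03-12.
Next Friday: 2022-03-18.

2022-03-11, 2022-03-12, 2022-03-18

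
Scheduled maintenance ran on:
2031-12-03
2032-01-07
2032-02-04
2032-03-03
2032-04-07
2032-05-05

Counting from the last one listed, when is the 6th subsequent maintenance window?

2032-11-03

All dates are Wednesdays, 35, 28, 28, 35, 28 days apart.
Specifically, the 1st Wednesday of each month.
1st Wednesday of June 2032: 2032-06-02.
1st Wednesday of July 2032: 2032-07-07.
1st Wednesday of August 2032: 2032-08-04.
1st Wednesday of September 2032: 2032-09-01.
1st Wednesday of October 2032: 2032-10-06.
1st Wednesday of November 2032: 2032-11-03.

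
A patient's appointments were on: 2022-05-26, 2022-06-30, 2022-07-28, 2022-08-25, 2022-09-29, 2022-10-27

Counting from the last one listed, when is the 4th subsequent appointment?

All Thursdays; the gaps (35, 28, 28, 35, 28) vary with month length.
This is the last Thursday of each month.
November 2022 ends with Thursday 2022-11-24.
Last Thursday of December 2022: 2022-12-29.
January 2023 ends with Thursday 2023-01-26.
February 2023 ends with Thursday 2023-02-23.

2023-02-23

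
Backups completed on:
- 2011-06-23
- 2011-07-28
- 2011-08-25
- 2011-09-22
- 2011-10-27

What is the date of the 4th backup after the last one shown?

2012-02-23

Gaps: 35, 28, 28, 35 days — a mix of 28 and 35. Every date is a Thursday.
Each is the 4th Thursday of its month.
November 2011 — 4th Thursday is 2011-11-24.
December 2011 — 4th Thursday is 2011-12-22.
4th Thursday of January 2012: 2012-01-26.
February 2012 — 4th Thursday is 2012-02-23.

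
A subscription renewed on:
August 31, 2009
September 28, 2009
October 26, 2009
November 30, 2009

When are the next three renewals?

December 28, 2009; January 25, 2010; February 22, 2010

All Mondays; the gaps (28, 28, 35) vary with month length.
This is the last Monday of each month.
Last Monday of December 2009: December 28, 2009.
Last Monday of January 2010: January 25, 2010.
Last Monday of February 2010: February 22, 2010.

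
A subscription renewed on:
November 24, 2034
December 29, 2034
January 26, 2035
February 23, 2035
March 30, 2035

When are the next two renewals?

All Fridays; the gaps (35, 28, 28, 35) vary with month length.
This is the last Friday of each month.
Last Friday of April 2035: April 27, 2035.
Last Friday of May 2035: May 25, 2035.

April 27, 2035; May 25, 2035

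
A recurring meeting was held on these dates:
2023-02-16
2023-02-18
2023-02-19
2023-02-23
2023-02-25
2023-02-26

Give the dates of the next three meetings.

2023-03-02, 2023-03-04, 2023-03-05

Gaps: 2, 1, 4, 2, 1 days — not constant, but cyclic with period 3.
The events fall on every Thursday, Saturday and Sunday.
Next Thursday: 2023-03-02.
Next Saturday: 2023-03-04.
The following Sunday is 2023-03-05.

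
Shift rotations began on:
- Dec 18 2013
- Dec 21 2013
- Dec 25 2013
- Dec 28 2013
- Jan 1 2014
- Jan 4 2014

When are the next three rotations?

The gap pattern 3, 4, 3, 4, 3 repeats every 2 events.
These are the Wednesdays and Saturdays of each week.
Next Wednesday: Jan 8 2014.
Next Saturday: Jan 11 2014.
The following Wednesday is Jan 15 2014.

Jan 8 2014, Jan 11 2014, Jan 15 2014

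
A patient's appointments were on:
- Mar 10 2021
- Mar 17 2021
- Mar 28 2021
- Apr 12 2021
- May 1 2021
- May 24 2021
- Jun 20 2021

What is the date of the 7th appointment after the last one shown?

Apr 17 2022

The spacing grows by 4 each time: 7, 11, 15, 19, 23, 27 days.
Next gap: 31 days. Jun 20 2021 + 31 days = Jul 21 2021.
Next gap: 35 days. Jul 21 2021 + 35 days = Aug 25 2021.
Next gap: 39 days. Aug 25 2021 + 39 days = Oct 3 2021.
Next gap: 43 days. Oct 3 2021 + 43 days = Nov 15 2021.
Next gap: 47 days. Nov 15 2021 + 47 days = Jan 1 2022.
Next gap: 51 days. Jan 1 2022 + 51 days = Feb 21 2022.
Next gap: 55 days. Feb 21 2022 + 55 days = Apr 17 2022.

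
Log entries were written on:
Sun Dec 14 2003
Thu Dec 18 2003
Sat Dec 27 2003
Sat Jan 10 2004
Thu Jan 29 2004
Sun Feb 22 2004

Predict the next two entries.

Mon Mar 22 2004, Sun Apr 25 2004

Intervals are 4, 9, 14, 19, 24 days — an arithmetic progression with common difference 5.
Next gap: 29 days. Sun Feb 22 2004 + 29 days = Mon Mar 22 2004.
Next gap: 34 days. Mon Mar 22 2004 + 34 days = Sun Apr 25 2004.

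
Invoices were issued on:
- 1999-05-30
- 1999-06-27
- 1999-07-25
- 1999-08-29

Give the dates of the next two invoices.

1999-09-26, 1999-10-31

All Sundays; the gaps (28, 28, 35) vary with month length.
This is the last Sunday of each month.
September 1999 ends with Sunday 1999-09-26.
October 1999 ends with Sunday 1999-10-31.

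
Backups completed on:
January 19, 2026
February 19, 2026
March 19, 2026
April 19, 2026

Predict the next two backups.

The day-of-month is always 19 (31, 28, 31 days between events).
So this recurs on the 19th of each month.
Next: May 2026 → May 19, 2026.
June 2026: June 19, 2026.

May 19, 2026; June 19, 2026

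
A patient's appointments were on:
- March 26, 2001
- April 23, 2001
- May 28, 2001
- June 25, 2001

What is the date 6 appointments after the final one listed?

December 24, 2001

These are Mondays at 28- or 35-day spacing (28, 35, 28).
The pattern: 4th Monday of the month.
July 2001 — 4th Monday is July 23, 2001.
August 2001 — 4th Monday is August 27, 2001.
4th Monday of September 2001: September 24, 2001.
October 2001 — 4th Monday is October 22, 2001.
November 2001 — 4th Monday is November 26, 2001.
4th Monday of December 2001: December 24, 2001.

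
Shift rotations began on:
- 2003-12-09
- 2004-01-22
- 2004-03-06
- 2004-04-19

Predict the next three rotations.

2004-06-02, 2004-07-16, 2004-08-29

Gaps between consecutive events: 44, 44, 44 days — a constant 44-day interval.
2004-04-19 + 44 days = 2004-06-02.
2004-06-02 + 44 days = 2004-07-16.
2004-07-16 + 44 days = 2004-08-29.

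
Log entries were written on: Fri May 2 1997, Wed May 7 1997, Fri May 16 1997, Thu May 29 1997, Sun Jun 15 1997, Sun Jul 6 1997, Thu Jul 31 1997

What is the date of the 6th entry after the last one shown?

Sun Mar 22 1998

Intervals are 5, 9, 13, 17, 21, 25 days — an arithmetic progression with common difference 4.
Next gap: 29 days. Thu Jul 31 1997 + 29 days = Fri Aug 29 1997.
Next gap: 33 days. Fri Aug 29 1997 + 33 days = Wed Oct 1 1997.
Next gap: 37 days. Wed Oct 1 1997 + 37 days = Fri Nov 7 1997.
Next gap: 41 days. Fri Nov 7 1997 + 41 days = Thu Dec 18 1997.
Next gap: 45 days. Thu Dec 18 1997 + 45 days = Sun Feb 1 1998.
Next gap: 49 days. Sun Feb 1 1998 + 49 days = Sun Mar 22 1998.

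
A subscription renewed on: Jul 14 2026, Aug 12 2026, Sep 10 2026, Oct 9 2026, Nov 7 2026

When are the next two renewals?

Dec 6 2026, Jan 4 2027

Gaps between consecutive events: 29, 29, 29, 29 days — a constant 29-day interval.
Nov 7 2026 + 29 days = Dec 6 2026.
Dec 6 2026 + 29 days = Jan 4 2027.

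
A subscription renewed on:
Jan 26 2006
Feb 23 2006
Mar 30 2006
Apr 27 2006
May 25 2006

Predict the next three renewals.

All Thursdays; the gaps (28, 35, 28, 28) vary with month length.
This is the last Thursday of each month.
Last Thursday of June 2006: Jun 29 2006.
July 2006 ends with Thursday Jul 27 2006.
Last Thursday of August 2006: Aug 31 2006.

Jun 29 2006, Jul 27 2006, Aug 31 2006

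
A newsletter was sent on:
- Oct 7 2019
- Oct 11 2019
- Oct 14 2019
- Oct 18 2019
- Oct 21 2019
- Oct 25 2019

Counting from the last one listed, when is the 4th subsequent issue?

Every event lands on a Monday or Friday (gaps cycle 4, 3, 4, 3, 4).
So the schedule is: every Monday and Friday.
Next Monday: Oct 28 2019.
The following Friday is Nov 1 2019.
Next Monday: Nov 4 2019.
Next Friday: Nov 8 2019.

Nov 8 2019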